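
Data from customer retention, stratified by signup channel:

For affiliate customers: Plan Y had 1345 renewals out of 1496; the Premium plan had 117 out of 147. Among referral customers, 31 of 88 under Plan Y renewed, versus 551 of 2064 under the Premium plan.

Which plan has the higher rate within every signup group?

Affiliate: Plan Y 1345/1496 = 89.9%, the Premium plan 117/147 = 79.6% → Plan Y
Referral: Plan Y 31/88 = 35.2%, the Premium plan 551/2064 = 26.7% → Plan Y
Plan Y has the higher rate in both groups.

Plan Y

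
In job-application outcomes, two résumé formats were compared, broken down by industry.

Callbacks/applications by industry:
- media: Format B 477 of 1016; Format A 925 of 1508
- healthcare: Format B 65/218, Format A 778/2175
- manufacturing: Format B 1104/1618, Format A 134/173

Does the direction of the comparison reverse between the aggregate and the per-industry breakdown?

Media: Format B 477/1016 = 46.9%, Format A 925/1508 = 61.3% → Format A
Healthcare: Format B 65/218 = 29.8%, Format A 778/2175 = 35.8% → Format A
Manufacturing: Format B 1104/1618 = 68.2%, Format A 134/173 = 77.5% → Format A
Overall: Format B 1646/2852 = 57.7%, Format A 1837/3856 = 47.6% → Format B
Format A wins each industry group but Format B wins overall — the comparison reverses. Format A's applications skew toward healthcare, which has a lower base rate.

Yes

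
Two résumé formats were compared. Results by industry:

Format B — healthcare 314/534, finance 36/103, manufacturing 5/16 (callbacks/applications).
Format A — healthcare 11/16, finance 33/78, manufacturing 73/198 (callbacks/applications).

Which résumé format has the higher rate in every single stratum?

Format A

Healthcare: Format B 314/534 = 58.8%, Format A 11/16 = 68.8% → Format A
Finance: Format B 36/103 = 35.0%, Format A 33/78 = 42.3% → Format A
Manufacturing: Format B 5/16 = 31.2%, Format A 73/198 = 36.9% → Format A
Format A has the higher rate in all 3 groups.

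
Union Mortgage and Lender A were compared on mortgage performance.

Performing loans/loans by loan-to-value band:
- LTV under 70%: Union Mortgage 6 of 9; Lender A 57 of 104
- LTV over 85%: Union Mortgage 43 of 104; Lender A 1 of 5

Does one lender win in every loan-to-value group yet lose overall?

LTV under 70%: Union Mortgage 6/9 = 66.7%, Lender A 57/104 = 54.8% → Union Mortgage
LTV over 85%: Union Mortgage 43/104 = 41.3%, Lender A 1/5 = 20.0% → Union Mortgage
Overall: Union Mortgage 49/113 = 43.4%, Lender A 58/109 = 53.2% → Lender A
Union Mortgage wins each loan-to-value group but Lender A wins overall — the comparison reverses. Union Mortgage's loans skew toward LTV over 85%, which has a lower base rate.

Yes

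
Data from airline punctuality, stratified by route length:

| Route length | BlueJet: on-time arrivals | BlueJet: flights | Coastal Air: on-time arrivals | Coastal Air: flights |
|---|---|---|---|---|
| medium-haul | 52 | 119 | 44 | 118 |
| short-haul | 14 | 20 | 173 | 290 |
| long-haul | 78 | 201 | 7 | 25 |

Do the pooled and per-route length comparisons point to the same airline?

No

Medium-haul: BlueJet 52/119 = 43.7%, Coastal Air 44/118 = 37.3% → BlueJet
Short-haul: BlueJet 14/20 = 70.0%, Coastal Air 173/290 = 59.7% → BlueJet
Long-haul: BlueJet 78/201 = 38.8%, Coastal Air 7/25 = 28.0% → BlueJet
Overall: BlueJet 144/340 = 42.4%, Coastal Air 224/433 = 51.7% → Coastal Air
BlueJet wins each route group but Coastal Air wins overall — the comparison reverses. BlueJet's flights skew toward long-haul, which has a lower base rate.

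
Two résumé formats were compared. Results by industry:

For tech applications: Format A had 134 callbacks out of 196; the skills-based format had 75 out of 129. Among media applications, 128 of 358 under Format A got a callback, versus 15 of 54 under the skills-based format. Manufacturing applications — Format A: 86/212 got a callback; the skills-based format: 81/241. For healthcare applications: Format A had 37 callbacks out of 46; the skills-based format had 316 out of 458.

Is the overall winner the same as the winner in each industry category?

No

Tech: Format A 134/196 = 68.4%, the skills-based format 75/129 = 58.1% → Format A
Media: Format A 128/358 = 35.8%, the skills-based format 15/54 = 27.8% → Format A
Manufacturing: Format A 86/212 = 40.6%, the skills-based format 81/241 = 33.6% → Format A
Healthcare: Format A 37/46 = 80.4%, the skills-based format 316/458 = 69.0% → Format A
Overall: Format A 385/812 = 47.4%, the skills-based format 487/882 = 55.2% → the skills-based format
Format A wins each industry group but the skills-based format wins overall — the comparison reverses. Format A's applications skew toward media, which has a lower base rate.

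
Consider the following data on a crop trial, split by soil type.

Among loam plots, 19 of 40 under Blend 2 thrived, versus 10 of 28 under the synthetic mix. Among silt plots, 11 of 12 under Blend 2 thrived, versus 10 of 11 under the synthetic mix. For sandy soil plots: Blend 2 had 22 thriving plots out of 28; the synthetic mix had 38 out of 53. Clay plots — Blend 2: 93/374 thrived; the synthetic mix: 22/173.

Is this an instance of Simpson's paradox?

No

Loam: Blend 2 19/40 = 47.5%, the synthetic mix 10/28 = 35.7% → Blend 2
Silt: Blend 2 11/12 = 91.7%, the synthetic mix 10/11 = 90.9% → Blend 2
Sandy soil: Blend 2 22/28 = 78.6%, the synthetic mix 38/53 = 71.7% → Blend 2
Clay: Blend 2 93/374 = 24.9%, the synthetic mix 22/173 = 12.7% → Blend 2
Overall: Blend 2 145/454 = 31.9%, the synthetic mix 80/265 = 30.2% → Blend 2
Blend 2 wins overall and in every soil group — no reversal.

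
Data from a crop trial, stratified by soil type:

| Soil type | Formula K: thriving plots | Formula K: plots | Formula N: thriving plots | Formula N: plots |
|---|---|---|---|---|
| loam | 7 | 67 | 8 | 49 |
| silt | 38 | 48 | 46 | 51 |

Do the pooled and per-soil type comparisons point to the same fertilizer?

Loam: Formula K 7/67 = 10.4%, Formula N 8/49 = 16.3% → Formula N
Silt: Formula K 38/48 = 79.2%, Formula N 46/51 = 90.2% → Formula N
Overall: Formula K 45/115 = 39.1%, Formula N 54/100 = 54.0% → Formula N
Formula N wins overall and in every soil group — no reversal.

Yes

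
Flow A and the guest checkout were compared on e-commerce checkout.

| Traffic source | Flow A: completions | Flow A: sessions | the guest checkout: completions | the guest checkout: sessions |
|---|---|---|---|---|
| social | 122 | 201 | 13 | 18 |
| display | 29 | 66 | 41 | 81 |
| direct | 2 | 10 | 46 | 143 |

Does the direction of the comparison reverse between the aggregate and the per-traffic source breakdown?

Social: Flow A 122/201 = 60.7%, the guest checkout 13/18 = 72.2% → the guest checkout
Display: Flow A 29/66 = 43.9%, the guest checkout 41/81 = 50.6% → the guest checkout
Direct: Flow A 2/10 = 20.0%, the guest checkout 46/143 = 32.2% → the guest checkout
Overall: Flow A 153/277 = 55.2%, the guest checkout 100/242 = 41.3% → Flow A
The guest checkout wins each traffic group but Flow A wins overall — the comparison reverses. The guest checkout's sessions skew toward direct, which has a lower base rate.

Yes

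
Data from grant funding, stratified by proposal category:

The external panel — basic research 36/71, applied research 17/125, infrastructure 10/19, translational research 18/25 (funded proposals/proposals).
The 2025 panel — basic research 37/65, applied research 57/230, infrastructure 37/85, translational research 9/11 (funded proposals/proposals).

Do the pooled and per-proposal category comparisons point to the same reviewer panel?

No

Basic research: the external panel 36/71 = 50.7%, the 2025 panel 37/65 = 56.9% → the 2025 panel
Applied research: the external panel 17/125 = 13.6%, the 2025 panel 57/230 = 24.8% → the 2025 panel
Infrastructure: the external panel 10/19 = 52.6%, the 2025 panel 37/85 = 43.5% → the external panel
Translational research: the external panel 18/25 = 72.0%, the 2025 panel 9/11 = 81.8% → the 2025 panel
Overall: the external panel 81/240 = 33.8%, the 2025 panel 140/391 = 35.8% → the 2025 panel
Neither sweeps: the external panel wins 1 of 4 groups, the 2025 panel wins 3. The 2025 panel wins overall but not every group — no Simpson reversal.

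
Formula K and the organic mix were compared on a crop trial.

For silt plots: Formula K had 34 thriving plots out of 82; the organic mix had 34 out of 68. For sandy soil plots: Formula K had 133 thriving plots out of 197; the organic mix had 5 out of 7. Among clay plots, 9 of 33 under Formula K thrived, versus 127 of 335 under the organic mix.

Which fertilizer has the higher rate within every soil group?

the organic mix

Silt: Formula K 34/82 = 41.5%, the organic mix 34/68 = 50.0% → the organic mix
Sandy soil: Formula K 133/197 = 67.5%, the organic mix 5/7 = 71.4% → the organic mix
Clay: Formula K 9/33 = 27.3%, the organic mix 127/335 = 37.9% → the organic mix
The organic mix has the higher rate in all 3 groups.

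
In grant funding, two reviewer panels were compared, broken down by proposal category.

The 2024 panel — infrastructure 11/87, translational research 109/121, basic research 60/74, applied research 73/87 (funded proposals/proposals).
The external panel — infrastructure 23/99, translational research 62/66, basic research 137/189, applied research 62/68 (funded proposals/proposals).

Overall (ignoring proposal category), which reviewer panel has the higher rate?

Infrastructure: the 2024 panel 11/87 = 12.6%, the external panel 23/99 = 23.2% → the external panel
Translational research: the 2024 panel 109/121 = 90.1%, the external panel 62/66 = 93.9% → the external panel
Basic research: the 2024 panel 60/74 = 81.1%, the external panel 137/189 = 72.5% → the 2024 panel
Applied research: the 2024 panel 73/87 = 83.9%, the external panel 62/68 = 91.2% → the external panel
Overall: the 2024 panel 253/369 = 68.6%, the external panel 284/422 = 67.3% → the 2024 panel
(Neither sweeps every proposal group, but the 2024 panel has the higher pooled rate.)

the 2024 panel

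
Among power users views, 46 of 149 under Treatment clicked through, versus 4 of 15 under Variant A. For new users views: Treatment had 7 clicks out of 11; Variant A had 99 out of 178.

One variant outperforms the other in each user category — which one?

Power users: Treatment 46/149 = 30.9%, Variant A 4/15 = 26.7% → Treatment
New users: Treatment 7/11 = 63.6%, Variant A 99/178 = 55.6% → Treatment
Treatment has the higher rate in both groups.

Treatment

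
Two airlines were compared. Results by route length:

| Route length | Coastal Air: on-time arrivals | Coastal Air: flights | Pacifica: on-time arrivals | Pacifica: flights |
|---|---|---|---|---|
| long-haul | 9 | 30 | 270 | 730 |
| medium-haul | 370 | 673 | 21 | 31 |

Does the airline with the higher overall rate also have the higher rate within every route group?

No

Long-haul: Coastal Air 9/30 = 30.0%, Pacifica 270/730 = 37.0% → Pacifica
Medium-haul: Coastal Air 370/673 = 55.0%, Pacifica 21/31 = 67.7% → Pacifica
Overall: Coastal Air 379/703 = 53.9%, Pacifica 291/761 = 38.2% → Coastal Air
Pacifica wins each route group but Coastal Air wins overall — the comparison reverses. Pacifica's flights skew toward long-haul, which has a lower base rate.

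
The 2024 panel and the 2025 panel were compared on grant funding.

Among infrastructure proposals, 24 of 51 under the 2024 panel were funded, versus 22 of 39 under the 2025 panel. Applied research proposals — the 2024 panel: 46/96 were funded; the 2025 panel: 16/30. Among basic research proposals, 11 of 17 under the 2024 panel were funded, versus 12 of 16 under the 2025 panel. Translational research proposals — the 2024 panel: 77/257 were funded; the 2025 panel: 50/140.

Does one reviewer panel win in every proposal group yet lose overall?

No

Infrastructure: the 2024 panel 24/51 = 47.1%, the 2025 panel 22/39 = 56.4% → the 2025 panel
Applied research: the 2024 panel 46/96 = 47.9%, the 2025 panel 16/30 = 53.3% → the 2025 panel
Basic research: the 2024 panel 11/17 = 64.7%, the 2025 panel 12/16 = 75.0% → the 2025 panel
Translational research: the 2024 panel 77/257 = 30.0%, the 2025 panel 50/140 = 35.7% → the 2025 panel
Overall: the 2024 panel 158/421 = 37.5%, the 2025 panel 100/225 = 44.4% → the 2025 panel
The 2025 panel wins overall and in every proposal group — no reversal.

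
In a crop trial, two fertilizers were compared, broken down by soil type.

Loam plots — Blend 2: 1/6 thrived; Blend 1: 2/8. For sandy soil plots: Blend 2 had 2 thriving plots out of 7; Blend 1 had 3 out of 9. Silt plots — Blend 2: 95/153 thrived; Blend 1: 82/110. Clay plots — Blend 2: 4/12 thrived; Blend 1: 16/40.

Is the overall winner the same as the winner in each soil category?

Loam: Blend 2 1/6 = 16.7%, Blend 1 2/8 = 25.0% → Blend 1
Sandy soil: Blend 2 2/7 = 28.6%, Blend 1 3/9 = 33.3% → Blend 1
Silt: Blend 2 95/153 = 62.1%, Blend 1 82/110 = 74.5% → Blend 1
Clay: Blend 2 4/12 = 33.3%, Blend 1 16/40 = 40.0% → Blend 1
Overall: Blend 2 102/178 = 57.3%, Blend 1 103/167 = 61.7% → Blend 1
Blend 1 wins overall and in every soil group — no reversal.

Yes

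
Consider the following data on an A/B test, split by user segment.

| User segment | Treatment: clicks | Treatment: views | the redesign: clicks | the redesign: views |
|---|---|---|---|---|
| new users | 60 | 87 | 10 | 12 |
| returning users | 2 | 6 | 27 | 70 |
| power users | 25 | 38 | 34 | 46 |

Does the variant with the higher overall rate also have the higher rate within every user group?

No

New users: Treatment 60/87 = 69.0%, the redesign 10/12 = 83.3% → the redesign
Returning users: Treatment 2/6 = 33.3%, the redesign 27/70 = 38.6% → the redesign
Power users: Treatment 25/38 = 65.8%, the redesign 34/46 = 73.9% → the redesign
Overall: Treatment 87/131 = 66.4%, the redesign 71/128 = 55.5% → Treatment
The redesign wins each user group but Treatment wins overall — the comparison reverses. The redesign's views skew toward returning users, which has a lower base rate.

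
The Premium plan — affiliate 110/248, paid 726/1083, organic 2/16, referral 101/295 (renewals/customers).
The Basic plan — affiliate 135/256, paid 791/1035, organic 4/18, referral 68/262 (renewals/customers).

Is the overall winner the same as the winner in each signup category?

Affiliate: the Premium plan 110/248 = 44.4%, the Basic plan 135/256 = 52.7% → the Basic plan
Paid: the Premium plan 726/1083 = 67.0%, the Basic plan 791/1035 = 76.4% → the Basic plan
Organic: the Premium plan 2/16 = 12.5%, the Basic plan 4/18 = 22.2% → the Basic plan
Referral: the Premium plan 101/295 = 34.2%, the Basic plan 68/262 = 26.0% → the Premium plan
Overall: the Premium plan 939/1642 = 57.2%, the Basic plan 998/1571 = 63.5% → the Basic plan
Neither sweeps: the Premium plan wins 1 of 4 groups, the Basic plan wins 3. The Basic plan wins overall but not every group — no Simpson reversal.

No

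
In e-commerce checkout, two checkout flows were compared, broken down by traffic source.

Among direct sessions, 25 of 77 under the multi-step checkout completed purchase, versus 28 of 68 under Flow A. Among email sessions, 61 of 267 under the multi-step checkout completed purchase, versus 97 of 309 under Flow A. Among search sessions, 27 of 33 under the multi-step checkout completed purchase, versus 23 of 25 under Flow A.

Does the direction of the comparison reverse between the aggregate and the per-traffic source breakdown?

No

Direct: the multi-step checkout 25/77 = 32.5%, Flow A 28/68 = 41.2% → Flow A
Email: the multi-step checkout 61/267 = 22.8%, Flow A 97/309 = 31.4% → Flow A
Search: the multi-step checkout 27/33 = 81.8%, Flow A 23/25 = 92.0% → Flow A
Overall: the multi-step checkout 113/377 = 30.0%, Flow A 148/402 = 36.8% → Flow A
Flow A wins overall and in every traffic group — no reversal.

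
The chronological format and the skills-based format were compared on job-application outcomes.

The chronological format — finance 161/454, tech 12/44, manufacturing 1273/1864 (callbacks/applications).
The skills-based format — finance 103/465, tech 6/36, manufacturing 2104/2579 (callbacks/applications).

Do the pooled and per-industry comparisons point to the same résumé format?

No

Finance: the chronological format 161/454 = 35.5%, the skills-based format 103/465 = 22.2% → the chronological format
Tech: the chronological format 12/44 = 27.3%, the skills-based format 6/36 = 16.7% → the chronological format
Manufacturing: the chronological format 1273/1864 = 68.3%, the skills-based format 2104/2579 = 81.6% → the skills-based format
Overall: the chronological format 1446/2362 = 61.2%, the skills-based format 2213/3080 = 71.9% → the skills-based format
Neither sweeps: the chronological format wins 2 of 3 groups, the skills-based format wins 1. The skills-based format wins overall but not every group — no Simpson reversal.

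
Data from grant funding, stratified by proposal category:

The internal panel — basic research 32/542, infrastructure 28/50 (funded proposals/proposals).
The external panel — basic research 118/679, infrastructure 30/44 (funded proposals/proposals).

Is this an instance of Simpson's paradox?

No

Basic research: the internal panel 32/542 = 5.9%, the external panel 118/679 = 17.4% → the external panel
Infrastructure: the internal panel 28/50 = 56.0%, the external panel 30/44 = 68.2% → the external panel
Overall: the internal panel 60/592 = 10.1%, the external panel 148/723 = 20.5% → the external panel
The external panel wins overall and in every proposal group — no reversal.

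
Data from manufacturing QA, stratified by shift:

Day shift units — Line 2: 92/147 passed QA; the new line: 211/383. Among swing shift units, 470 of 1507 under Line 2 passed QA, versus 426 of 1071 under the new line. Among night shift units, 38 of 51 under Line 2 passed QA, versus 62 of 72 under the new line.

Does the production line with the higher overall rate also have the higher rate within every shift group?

Day shift: Line 2 92/147 = 62.6%, the new line 211/383 = 55.1% → Line 2
Swing shift: Line 2 470/1507 = 31.2%, the new line 426/1071 = 39.8% → the new line
Night shift: Line 2 38/51 = 74.5%, the new line 62/72 = 86.1% → the new line
Overall: Line 2 600/1705 = 35.2%, the new line 699/1526 = 45.8% → the new line
Neither sweeps: Line 2 wins 1 of 3 groups, the new line wins 2. The new line wins overall but not every group — no Simpson reversal.

No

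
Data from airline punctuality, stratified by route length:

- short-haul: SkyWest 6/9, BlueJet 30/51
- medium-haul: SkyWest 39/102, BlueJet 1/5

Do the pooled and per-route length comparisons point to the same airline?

Short-haul: SkyWest 6/9 = 66.7%, BlueJet 30/51 = 58.8% → SkyWest
Medium-haul: SkyWest 39/102 = 38.2%, BlueJet 1/5 = 20.0% → SkyWest
Overall: SkyWest 45/111 = 40.5%, BlueJet 31/56 = 55.4% → BlueJet
SkyWest wins each route group but BlueJet wins overall — the comparison reverses. SkyWest's flights skew toward medium-haul, which has a lower base rate.

No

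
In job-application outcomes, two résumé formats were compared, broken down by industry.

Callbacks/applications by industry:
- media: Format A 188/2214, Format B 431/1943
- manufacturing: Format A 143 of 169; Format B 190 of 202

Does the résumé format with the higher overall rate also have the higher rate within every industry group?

Yes

Media: Format A 188/2214 = 8.5%, Format B 431/1943 = 22.2% → Format B
Manufacturing: Format A 143/169 = 84.6%, Format B 190/202 = 94.1% → Format B
Overall: Format A 331/2383 = 13.9%, Format B 621/2145 = 29.0% → Format B
Format B wins overall and in every industry group — no reversal.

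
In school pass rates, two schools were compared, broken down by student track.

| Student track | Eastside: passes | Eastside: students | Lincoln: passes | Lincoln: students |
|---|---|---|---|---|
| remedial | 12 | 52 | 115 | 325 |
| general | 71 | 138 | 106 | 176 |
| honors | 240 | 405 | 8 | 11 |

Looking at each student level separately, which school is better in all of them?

Remedial: Eastside 12/52 = 23.1%, Lincoln 115/325 = 35.4% → Lincoln
General: Eastside 71/138 = 51.4%, Lincoln 106/176 = 60.2% → Lincoln
Honors: Eastside 240/405 = 59.3%, Lincoln 8/11 = 72.7% → Lincoln
Lincoln has the higher rate in all 3 groups.

Lincoln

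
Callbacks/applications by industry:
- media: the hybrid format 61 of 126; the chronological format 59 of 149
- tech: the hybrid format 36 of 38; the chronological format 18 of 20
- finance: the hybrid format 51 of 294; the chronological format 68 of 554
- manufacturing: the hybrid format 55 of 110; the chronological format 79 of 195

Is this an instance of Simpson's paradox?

Media: the hybrid format 61/126 = 48.4%, the chronological format 59/149 = 39.6% → the hybrid format
Tech: the hybrid format 36/38 = 94.7%, the chronological format 18/20 = 90.0% → the hybrid format
Finance: the hybrid format 51/294 = 17.3%, the chronological format 68/554 = 12.3% → the hybrid format
Manufacturing: the hybrid format 55/110 = 50.0%, the chronological format 79/195 = 40.5% → the hybrid format
Overall: the hybrid format 203/568 = 35.7%, the chronological format 224/918 = 24.4% → the hybrid format
The hybrid format wins overall and in every industry group — no reversal.

No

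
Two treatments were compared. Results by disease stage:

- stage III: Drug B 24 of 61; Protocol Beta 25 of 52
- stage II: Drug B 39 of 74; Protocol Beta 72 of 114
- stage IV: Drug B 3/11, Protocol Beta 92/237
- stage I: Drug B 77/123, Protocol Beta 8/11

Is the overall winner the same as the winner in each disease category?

No

Stage III: Drug B 24/61 = 39.3%, Protocol Beta 25/52 = 48.1% → Protocol Beta
Stage II: Drug B 39/74 = 52.7%, Protocol Beta 72/114 = 63.2% → Protocol Beta
Stage IV: Drug B 3/11 = 27.3%, Protocol Beta 92/237 = 38.8% → Protocol Beta
Stage I: Drug B 77/123 = 62.6%, Protocol Beta 8/11 = 72.7% → Protocol Beta
Overall: Drug B 143/269 = 53.2%, Protocol Beta 197/414 = 47.6% → Drug B
Protocol Beta wins each disease group but Drug B wins overall — the comparison reverses. Protocol Beta's patients skew toward stage IV, which has a lower base rate.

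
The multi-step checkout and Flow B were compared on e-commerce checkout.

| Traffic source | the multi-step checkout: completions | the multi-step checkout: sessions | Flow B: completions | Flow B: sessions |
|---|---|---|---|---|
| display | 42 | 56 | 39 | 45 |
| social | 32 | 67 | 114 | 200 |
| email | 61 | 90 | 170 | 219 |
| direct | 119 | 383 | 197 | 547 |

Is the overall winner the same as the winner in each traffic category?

Yes

Display: the multi-step checkout 42/56 = 75.0%, Flow B 39/45 = 86.7% → Flow B
Social: the multi-step checkout 32/67 = 47.8%, Flow B 114/200 = 57.0% → Flow B
Email: the multi-step checkout 61/90 = 67.8%, Flow B 170/219 = 77.6% → Flow B
Direct: the multi-step checkout 119/383 = 31.1%, Flow B 197/547 = 36.0% → Flow B
Overall: the multi-step checkout 254/596 = 42.6%, Flow B 520/1011 = 51.4% → Flow B
Flow B wins overall and in every traffic group — no reversal.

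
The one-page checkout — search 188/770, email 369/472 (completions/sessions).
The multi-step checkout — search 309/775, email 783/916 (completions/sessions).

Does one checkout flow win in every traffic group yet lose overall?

No

Search: the one-page checkout 188/770 = 24.4%, the multi-step checkout 309/775 = 39.9% → the multi-step checkout
Email: the one-page checkout 369/472 = 78.2%, the multi-step checkout 783/916 = 85.5% → the multi-step checkout
Overall: the one-page checkout 557/1242 = 44.8%, the multi-step checkout 1092/1691 = 64.6% → the multi-step checkout
The multi-step checkout wins overall and in every traffic group — no reversal.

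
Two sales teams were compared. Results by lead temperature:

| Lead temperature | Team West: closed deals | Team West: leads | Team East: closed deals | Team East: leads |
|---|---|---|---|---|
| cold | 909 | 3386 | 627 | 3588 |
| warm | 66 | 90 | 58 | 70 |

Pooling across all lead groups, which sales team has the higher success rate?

Cold: Team West 909/3386 = 26.8%, Team East 627/3588 = 17.5% → Team West
Warm: Team West 66/90 = 73.3%, Team East 58/70 = 82.9% → Team East
Overall: Team West 975/3476 = 28.0%, Team East 685/3658 = 18.7% → Team West
(Neither sweeps every lead group, but Team West has the higher pooled rate.)

Team West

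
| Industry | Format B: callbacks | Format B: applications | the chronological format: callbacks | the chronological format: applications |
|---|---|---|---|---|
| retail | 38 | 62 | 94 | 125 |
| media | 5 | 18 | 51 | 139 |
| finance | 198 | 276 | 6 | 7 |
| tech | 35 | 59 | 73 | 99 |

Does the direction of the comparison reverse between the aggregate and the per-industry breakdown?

Yes

Retail: Format B 38/62 = 61.3%, the chronological format 94/125 = 75.2% → the chronological format
Media: Format B 5/18 = 27.8%, the chronological format 51/139 = 36.7% → the chronological format
Finance: Format B 198/276 = 71.7%, the chronological format 6/7 = 85.7% → the chronological format
Tech: Format B 35/59 = 59.3%, the chronological format 73/99 = 73.7% → the chronological format
Overall: Format B 276/415 = 66.5%, the chronological format 224/370 = 60.5% → Format B
The chronological format wins each industry group but Format B wins overall — the comparison reverses. The chronological format's applications skew toward media, which has a lower base rate.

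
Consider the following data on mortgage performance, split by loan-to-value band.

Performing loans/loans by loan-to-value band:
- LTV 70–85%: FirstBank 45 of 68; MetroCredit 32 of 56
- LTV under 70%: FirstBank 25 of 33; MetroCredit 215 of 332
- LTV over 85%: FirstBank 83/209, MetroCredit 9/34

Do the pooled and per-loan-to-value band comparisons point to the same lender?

LTV 70–85%: FirstBank 45/68 = 66.2%, MetroCredit 32/56 = 57.1% → FirstBank
LTV under 70%: FirstBank 25/33 = 75.8%, MetroCredit 215/332 = 64.8% → FirstBank
LTV over 85%: FirstBank 83/209 = 39.7%, MetroCredit 9/34 = 26.5% → FirstBank
Overall: FirstBank 153/310 = 49.4%, MetroCredit 256/422 = 60.7% → MetroCredit
FirstBank wins each loan-to-value group but MetroCredit wins overall — the comparison reverses. FirstBank's loans skew toward LTV over 85%, which has a lower base rate.

No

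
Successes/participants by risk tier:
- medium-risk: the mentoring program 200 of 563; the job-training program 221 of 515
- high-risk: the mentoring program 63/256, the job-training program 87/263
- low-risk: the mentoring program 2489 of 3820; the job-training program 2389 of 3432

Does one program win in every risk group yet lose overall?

Medium-risk: the mentoring program 200/563 = 35.5%, the job-training program 221/515 = 42.9% → the job-training program
High-risk: the mentoring program 63/256 = 24.6%, the job-training program 87/263 = 33.1% → the job-training program
Low-risk: the mentoring program 2489/3820 = 65.2%, the job-training program 2389/3432 = 69.6% → the job-training program
Overall: the mentoring program 2752/4639 = 59.3%, the job-training program 2697/4210 = 64.1% → the job-training program
The job-training program wins overall and in every risk group — no reversal.

No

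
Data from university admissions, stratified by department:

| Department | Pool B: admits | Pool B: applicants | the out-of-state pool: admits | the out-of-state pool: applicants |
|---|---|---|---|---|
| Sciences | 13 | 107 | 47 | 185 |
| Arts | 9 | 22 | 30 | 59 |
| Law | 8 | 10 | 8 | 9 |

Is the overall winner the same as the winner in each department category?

Sciences: Pool B 13/107 = 12.1%, the out-of-state pool 47/185 = 25.4% → the out-of-state pool
Arts: Pool B 9/22 = 40.9%, the out-of-state pool 30/59 = 50.8% → the out-of-state pool
Law: Pool B 8/10 = 80.0%, the out-of-state pool 8/9 = 88.9% → the out-of-state pool
Overall: Pool B 30/139 = 21.6%, the out-of-state pool 85/253 = 33.6% → the out-of-state pool
The out-of-state pool wins overall and in every department group — no reversal.

Yes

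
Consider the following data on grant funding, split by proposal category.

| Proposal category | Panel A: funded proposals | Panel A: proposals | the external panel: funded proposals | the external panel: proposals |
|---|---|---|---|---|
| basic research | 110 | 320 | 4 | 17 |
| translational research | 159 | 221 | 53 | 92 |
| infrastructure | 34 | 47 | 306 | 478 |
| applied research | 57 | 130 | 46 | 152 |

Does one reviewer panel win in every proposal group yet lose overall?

Yes

Basic research: Panel A 110/320 = 34.4%, the external panel 4/17 = 23.5% → Panel A
Translational research: Panel A 159/221 = 71.9%, the external panel 53/92 = 57.6% → Panel A
Infrastructure: Panel A 34/47 = 72.3%, the external panel 306/478 = 64.0% → Panel A
Applied research: Panel A 57/130 = 43.8%, the external panel 46/152 = 30.3% → Panel A
Overall: Panel A 360/718 = 50.1%, the external panel 409/739 = 55.3% → the external panel
Panel A wins each proposal group but the external panel wins overall — the comparison reverses. Panel A's proposals skew toward basic research, which has a lower base rate.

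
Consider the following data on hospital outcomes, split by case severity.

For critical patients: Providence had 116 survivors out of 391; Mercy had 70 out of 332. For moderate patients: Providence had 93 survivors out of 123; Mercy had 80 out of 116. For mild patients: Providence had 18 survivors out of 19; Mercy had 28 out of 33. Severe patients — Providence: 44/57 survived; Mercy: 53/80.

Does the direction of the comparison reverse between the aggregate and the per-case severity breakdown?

Critical: Providence 116/391 = 29.7%, Mercy 70/332 = 21.1% → Providence
Moderate: Providence 93/123 = 75.6%, Mercy 80/116 = 69.0% → Providence
Mild: Providence 18/19 = 94.7%, Mercy 28/33 = 84.8% → Providence
Severe: Providence 44/57 = 77.2%, Mercy 53/80 = 66.2% → Providence
Overall: Providence 271/590 = 45.9%, Mercy 231/561 = 41.2% → Providence
Providence wins overall and in every case group — no reversal.

No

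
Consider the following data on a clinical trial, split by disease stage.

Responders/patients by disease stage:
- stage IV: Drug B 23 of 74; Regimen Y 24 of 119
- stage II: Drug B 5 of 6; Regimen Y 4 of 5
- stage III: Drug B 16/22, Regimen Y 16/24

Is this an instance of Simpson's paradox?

No

Stage IV: Drug B 23/74 = 31.1%, Regimen Y 24/119 = 20.2% → Drug B
Stage II: Drug B 5/6 = 83.3%, Regimen Y 4/5 = 80.0% → Drug B
Stage III: Drug B 16/22 = 72.7%, Regimen Y 16/24 = 66.7% → Drug B
Overall: Drug B 44/102 = 43.1%, Regimen Y 44/148 = 29.7% → Drug B
Drug B wins overall and in every disease group — no reversal.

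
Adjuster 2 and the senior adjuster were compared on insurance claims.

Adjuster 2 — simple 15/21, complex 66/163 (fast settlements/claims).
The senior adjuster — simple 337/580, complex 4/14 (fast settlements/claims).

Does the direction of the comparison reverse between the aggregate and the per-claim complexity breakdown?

Simple: Adjuster 2 15/21 = 71.4%, the senior adjuster 337/580 = 58.1% → Adjuster 2
Complex: Adjuster 2 66/163 = 40.5%, the senior adjuster 4/14 = 28.6% → Adjuster 2
Overall: Adjuster 2 81/184 = 44.0%, the senior adjuster 341/594 = 57.4% → the senior adjuster
Adjuster 2 wins each claim group but the senior adjuster wins overall — the comparison reverses. Adjuster 2's claims skew toward complex, which has a lower base rate.

Yes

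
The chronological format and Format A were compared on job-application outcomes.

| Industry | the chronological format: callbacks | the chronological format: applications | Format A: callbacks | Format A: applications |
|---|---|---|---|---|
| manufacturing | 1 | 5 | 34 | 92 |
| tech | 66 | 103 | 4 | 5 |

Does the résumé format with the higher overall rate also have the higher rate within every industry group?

No

Manufacturing: the chronological format 1/5 = 20.0%, Format A 34/92 = 37.0% → Format A
Tech: the chronological format 66/103 = 64.1%, Format A 4/5 = 80.0% → Format A
Overall: the chronological format 67/108 = 62.0%, Format A 38/97 = 39.2% → the chronological format
Format A wins each industry group but the chronological format wins overall — the comparison reverses. Format A's applications skew toward manufacturing, which has a lower base rate.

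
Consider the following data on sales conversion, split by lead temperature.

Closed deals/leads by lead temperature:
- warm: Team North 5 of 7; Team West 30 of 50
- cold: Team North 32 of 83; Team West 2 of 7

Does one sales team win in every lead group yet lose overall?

Warm: Team North 5/7 = 71.4%, Team West 30/50 = 60.0% → Team North
Cold: Team North 32/83 = 38.6%, Team West 2/7 = 28.6% → Team North
Overall: Team North 37/90 = 41.1%, Team West 32/57 = 56.1% → Team West
Team North wins each lead group but Team West wins overall — the comparison reverses. Team North's leads skew toward cold, which has a lower base rate.

Yes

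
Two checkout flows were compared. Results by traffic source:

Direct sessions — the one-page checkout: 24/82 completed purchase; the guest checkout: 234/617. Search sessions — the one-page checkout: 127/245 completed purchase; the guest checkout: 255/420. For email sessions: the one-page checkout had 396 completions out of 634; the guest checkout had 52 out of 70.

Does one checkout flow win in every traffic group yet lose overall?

Yes

Direct: the one-page checkout 24/82 = 29.3%, the guest checkout 234/617 = 37.9% → the guest checkout
Search: the one-page checkout 127/245 = 51.8%, the guest checkout 255/420 = 60.7% → the guest checkout
Email: the one-page checkout 396/634 = 62.5%, the guest checkout 52/70 = 74.3% → the guest checkout
Overall: the one-page checkout 547/961 = 56.9%, the guest checkout 541/1107 = 48.9% → the one-page checkout
The guest checkout wins each traffic group but the one-page checkout wins overall — the comparison reverses. The guest checkout's sessions skew toward direct, which has a lower base rate.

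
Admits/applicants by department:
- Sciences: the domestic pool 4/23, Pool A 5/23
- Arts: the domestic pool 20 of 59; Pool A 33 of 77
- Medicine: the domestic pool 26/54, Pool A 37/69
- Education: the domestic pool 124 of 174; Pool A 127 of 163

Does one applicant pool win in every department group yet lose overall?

Sciences: the domestic pool 4/23 = 17.4%, Pool A 5/23 = 21.7% → Pool A
Arts: the domestic pool 20/59 = 33.9%, Pool A 33/77 = 42.9% → Pool A
Medicine: the domestic pool 26/54 = 48.1%, Pool A 37/69 = 53.6% → Pool A
Education: the domestic pool 124/174 = 71.3%, Pool A 127/163 = 77.9% → Pool A
Overall: the domestic pool 174/310 = 56.1%, Pool A 202/332 = 60.8% → Pool A
Pool A wins overall and in every department group — no reversal.

No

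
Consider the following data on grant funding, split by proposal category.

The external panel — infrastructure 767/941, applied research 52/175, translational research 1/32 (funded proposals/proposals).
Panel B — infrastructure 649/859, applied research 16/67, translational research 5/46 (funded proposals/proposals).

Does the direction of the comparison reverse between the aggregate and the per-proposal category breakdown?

Infrastructure: the external panel 767/941 = 81.5%, Panel B 649/859 = 75.6% → the external panel
Applied research: the external panel 52/175 = 29.7%, Panel B 16/67 = 23.9% → the external panel
Translational research: the external panel 1/32 = 3.1%, Panel B 5/46 = 10.9% → Panel B
Overall: the external panel 820/1148 = 71.4%, Panel B 670/972 = 68.9% → the external panel
Neither sweeps: the external panel wins 2 of 3 groups, Panel B wins 1. The external panel wins overall but not every group — no Simpson reversal.

No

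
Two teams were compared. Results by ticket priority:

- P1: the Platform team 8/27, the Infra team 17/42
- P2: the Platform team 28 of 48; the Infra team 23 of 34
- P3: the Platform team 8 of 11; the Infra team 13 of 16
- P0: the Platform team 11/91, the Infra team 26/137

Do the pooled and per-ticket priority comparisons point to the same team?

P1: the Platform team 8/27 = 29.6%, the Infra team 17/42 = 40.5% → the Infra team
P2: the Platform team 28/48 = 58.3%, the Infra team 23/34 = 67.6% → the Infra team
P3: the Platform team 8/11 = 72.7%, the Infra team 13/16 = 81.2% → the Infra team
P0: the Platform team 11/91 = 12.1%, the Infra team 26/137 = 19.0% → the Infra team
Overall: the Platform team 55/177 = 31.1%, the Infra team 79/229 = 34.5% → the Infra team
The Infra team wins overall and in every ticket group — no reversal.

Yes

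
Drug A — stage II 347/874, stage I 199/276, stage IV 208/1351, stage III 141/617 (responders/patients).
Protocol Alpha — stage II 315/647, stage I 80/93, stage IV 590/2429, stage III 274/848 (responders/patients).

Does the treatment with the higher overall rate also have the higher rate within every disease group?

Yes

Stage II: Drug A 347/874 = 39.7%, Protocol Alpha 315/647 = 48.7% → Protocol Alpha
Stage I: Drug A 199/276 = 72.1%, Protocol Alpha 80/93 = 86.0% → Protocol Alpha
Stage IV: Drug A 208/1351 = 15.4%, Protocol Alpha 590/2429 = 24.3% → Protocol Alpha
Stage III: Drug A 141/617 = 22.9%, Protocol Alpha 274/848 = 32.3% → Protocol Alpha
Overall: Drug A 895/3118 = 28.7%, Protocol Alpha 1259/4017 = 31.3% → Protocol Alpha
Protocol Alpha wins overall and in every disease group — no reversal.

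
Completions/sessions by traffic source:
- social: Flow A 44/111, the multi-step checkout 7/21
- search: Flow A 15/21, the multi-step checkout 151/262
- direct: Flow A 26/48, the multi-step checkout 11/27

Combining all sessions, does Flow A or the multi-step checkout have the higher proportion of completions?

the multi-step checkout

Social: Flow A 44/111 = 39.6%, the multi-step checkout 7/21 = 33.3% → Flow A
Search: Flow A 15/21 = 71.4%, the multi-step checkout 151/262 = 57.6% → Flow A
Direct: Flow A 26/48 = 54.2%, the multi-step checkout 11/27 = 40.7% → Flow A
Overall: Flow A 85/180 = 47.2%, the multi-step checkout 169/310 = 54.5% → the multi-step checkout
(Flow A wins every traffic group but the multi-step checkout wins overall — Flow A's sessions skew toward the low-rate social group.)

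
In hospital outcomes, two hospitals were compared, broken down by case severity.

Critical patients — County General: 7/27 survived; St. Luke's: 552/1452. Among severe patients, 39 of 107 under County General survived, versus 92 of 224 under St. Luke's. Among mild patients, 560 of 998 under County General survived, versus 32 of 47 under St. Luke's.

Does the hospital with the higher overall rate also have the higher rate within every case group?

Critical: County General 7/27 = 25.9%, St. Luke's 552/1452 = 38.0% → St. Luke's
Severe: County General 39/107 = 36.4%, St. Luke's 92/224 = 41.1% → St. Luke's
Mild: County General 560/998 = 56.1%, St. Luke's 32/47 = 68.1% → St. Luke's
Overall: County General 606/1132 = 53.5%, St. Luke's 676/1723 = 39.2% → County General
St. Luke's wins each case group but County General wins overall — the comparison reverses. St. Luke's's patients skew toward critical, which has a lower base rate.

No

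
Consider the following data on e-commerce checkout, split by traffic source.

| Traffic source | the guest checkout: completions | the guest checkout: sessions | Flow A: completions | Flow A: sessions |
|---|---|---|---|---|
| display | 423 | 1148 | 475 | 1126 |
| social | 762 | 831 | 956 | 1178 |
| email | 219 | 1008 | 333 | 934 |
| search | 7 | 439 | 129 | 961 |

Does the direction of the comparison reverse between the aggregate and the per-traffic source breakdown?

Display: the guest checkout 423/1148 = 36.8%, Flow A 475/1126 = 42.2% → Flow A
Social: the guest checkout 762/831 = 91.7%, Flow A 956/1178 = 81.2% → the guest checkout
Email: the guest checkout 219/1008 = 21.7%, Flow A 333/934 = 35.7% → Flow A
Search: the guest checkout 7/439 = 1.6%, Flow A 129/961 = 13.4% → Flow A
Overall: the guest checkout 1411/3426 = 41.2%, Flow A 1893/4199 = 45.1% → Flow A
Neither sweeps: the guest checkout wins 1 of 4 groups, Flow A wins 3. Flow A wins overall but not every group — no Simpson reversal.

No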